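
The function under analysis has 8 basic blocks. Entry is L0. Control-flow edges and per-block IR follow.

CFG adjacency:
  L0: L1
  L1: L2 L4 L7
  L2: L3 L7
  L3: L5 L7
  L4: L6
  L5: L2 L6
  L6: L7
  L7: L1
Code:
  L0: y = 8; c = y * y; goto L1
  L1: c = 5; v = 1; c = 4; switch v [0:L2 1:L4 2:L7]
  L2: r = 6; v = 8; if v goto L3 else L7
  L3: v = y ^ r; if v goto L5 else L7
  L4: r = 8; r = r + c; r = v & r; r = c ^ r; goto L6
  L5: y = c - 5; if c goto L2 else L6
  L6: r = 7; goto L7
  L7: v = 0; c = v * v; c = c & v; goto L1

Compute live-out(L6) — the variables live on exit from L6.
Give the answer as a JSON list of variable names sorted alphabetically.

def/use:
  L0: {c,y} / ∅
  L1: {c,v} / ∅
  L2: {r,v} / ∅
  L3: {v} / {r,y}
  L4: {r} / {c,v}
  L5: {y} / {c}
  L6: {r} / ∅
  L7: {c,v} / ∅

Live sets:
  live L0: ∅→{y}
  live L1: {y}→{c,v,y}
  live L2: {c,y}→{c,r,y}
  live L3: {c,r,y}→{c,y}
  live L4: {c,v,y}→{y}
  live L5: {c}→{c,y}
  live L6: {y}→{y}
  live L7: {y}→{y}

live-out(L6) = ["y"]

Answer: ["y"]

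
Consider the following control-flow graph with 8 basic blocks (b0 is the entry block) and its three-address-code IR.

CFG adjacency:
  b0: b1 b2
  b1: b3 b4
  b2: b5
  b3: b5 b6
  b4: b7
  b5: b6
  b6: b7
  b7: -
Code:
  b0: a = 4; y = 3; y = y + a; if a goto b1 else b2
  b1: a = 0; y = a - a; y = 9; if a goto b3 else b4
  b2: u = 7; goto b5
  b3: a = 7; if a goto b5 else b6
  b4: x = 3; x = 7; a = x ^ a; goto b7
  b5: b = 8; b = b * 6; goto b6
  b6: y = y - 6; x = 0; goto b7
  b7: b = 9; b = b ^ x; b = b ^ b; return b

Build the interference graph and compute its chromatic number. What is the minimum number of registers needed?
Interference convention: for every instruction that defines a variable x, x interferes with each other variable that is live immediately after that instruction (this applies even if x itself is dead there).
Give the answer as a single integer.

Answer: 2

Working:
Block summaries:
  b0: {a,y} / ∅
  b1: {a,y} / ∅
  b2: {u} / ∅
  b3: {a} / ∅
  b4: {a,x} / {a}
  b5: {b} / ∅
  b6: {x,y} / {y}
  b7: {b} / {x}

Liveness:
  b0: in=∅ out={y}
  b1: in=∅ out={a,y}
  b2: in={y} out={y}
  b3: in={y} out={y}
  b4: in={a} out={x}
  b5: in={y} out={y}
  b6: in={y} out={x}
  b7: in={x} out=∅

Conflict graph:
  a: {x,y}
  b: {x,y}
  u: {y}
  x: {a,b}
  y: {a,b,u}

Chromatic number:
  {a,x} pairwise interfere (2-clique) ⇒ χ ≥ 2
  2-colouring: r0={x,y}  r1={a,b,u}
  χ = 2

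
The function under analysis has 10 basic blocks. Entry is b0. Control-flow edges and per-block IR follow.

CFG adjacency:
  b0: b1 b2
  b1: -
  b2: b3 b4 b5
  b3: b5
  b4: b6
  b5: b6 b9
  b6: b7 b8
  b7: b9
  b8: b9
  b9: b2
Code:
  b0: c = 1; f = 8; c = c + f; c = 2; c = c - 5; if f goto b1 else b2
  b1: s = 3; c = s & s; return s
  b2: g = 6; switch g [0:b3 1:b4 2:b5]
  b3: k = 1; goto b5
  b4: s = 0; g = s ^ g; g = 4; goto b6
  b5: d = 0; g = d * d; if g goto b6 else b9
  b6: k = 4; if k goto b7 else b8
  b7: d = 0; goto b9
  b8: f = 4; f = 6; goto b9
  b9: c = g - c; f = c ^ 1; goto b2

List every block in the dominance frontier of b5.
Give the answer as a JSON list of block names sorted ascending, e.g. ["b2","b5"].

idom tree: b1←b0 b2←b0 b3←b2 b4←b2 b5←b2 b6←b2 b7←b6 b8←b6 b9←b2
Join-block Dom:
  b2: preds {b0,b9}: {b0} ∩ {b0,b2,b9} = {b0}; idom=b0
  b5: preds {b2,b3}: {b0,b2} ∩ {b0,b2,b3} = {b0,b2}; idom=b2
  b6: preds {b4,b5}: {b0,b2,b4} ∩ {b0,b2,b5} = {b0,b2}; idom=b2
  b9: preds {b5,b7,b8}: {b0,b2,b5} ∩ {b0,b2,b6,b7} ∩ {b0,b2,b6,b8} = {b0,b2}; idom=b2

DF derivation:
  join b2 pred b0: · stop@b0
  join b2 pred b9: b9→b2 stop@b0
  join b5 pred b2: · stop@b2
  join b5 pred b3: b3 stop@b2
  join b6 pred b4: b4 stop@b2
  join b6 pred b5: b5 stop@b2
  join b9 pred b5: b5 stop@b2
  join b9 pred b7: b7→b6 stop@b2
  join b9 pred b8: b8→b6 stop@b2
  b0: DF=∅
  b1: DF=∅
  b2: DF={b2}
  b3: DF={b5}
  b4: DF={b6}
  b5: DF={b6,b9}
  b6: DF={b9}
  b7: DF={b9}
  b8: DF={b9}
  b9: DF={b2}

DF(b5) = ["b6", "b9"]

Answer: ["b6", "b9"]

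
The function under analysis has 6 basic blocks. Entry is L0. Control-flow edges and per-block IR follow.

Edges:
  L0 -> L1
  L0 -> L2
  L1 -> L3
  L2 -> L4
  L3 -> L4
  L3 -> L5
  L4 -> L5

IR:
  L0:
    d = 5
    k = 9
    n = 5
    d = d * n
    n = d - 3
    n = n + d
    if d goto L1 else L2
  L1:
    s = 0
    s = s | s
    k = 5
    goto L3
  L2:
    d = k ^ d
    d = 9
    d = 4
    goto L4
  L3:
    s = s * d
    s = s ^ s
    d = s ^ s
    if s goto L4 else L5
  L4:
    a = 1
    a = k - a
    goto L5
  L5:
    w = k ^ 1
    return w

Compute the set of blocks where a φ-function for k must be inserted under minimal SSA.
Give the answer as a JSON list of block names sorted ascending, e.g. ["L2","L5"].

Answer: ["L4", "L5"]

Derivation:
idom tree: L1←L0 L2←L0 L3←L1 L4←L0 L5←L0
Dom at joins:
  L4: preds {L2,L3}: {L0,L2} ∩ {L0,L1,L3} = {L0}; idom=L0
  L5: preds {L3,L4}: {L0,L1,L3} ∩ {L0,L4} = {L0}; idom=L0

Frontier:
  join L4 pred L2: L2 stop@L0
  join L4 pred L3: L3→L1 stop@L0
  join L5 pred L3: L3→L1 stop@L0
  join L5 pred L4: L4 stop@L0
  DF(L0)=∅
  DF(L1)={L4,L5}
  DF(L2)={L4}
  DF(L3)={L4,L5}
  DF(L4)={L5}
  DF(L5)=∅

φ for k: defs {L0,L1}
  DF⁺ = {L4,L5}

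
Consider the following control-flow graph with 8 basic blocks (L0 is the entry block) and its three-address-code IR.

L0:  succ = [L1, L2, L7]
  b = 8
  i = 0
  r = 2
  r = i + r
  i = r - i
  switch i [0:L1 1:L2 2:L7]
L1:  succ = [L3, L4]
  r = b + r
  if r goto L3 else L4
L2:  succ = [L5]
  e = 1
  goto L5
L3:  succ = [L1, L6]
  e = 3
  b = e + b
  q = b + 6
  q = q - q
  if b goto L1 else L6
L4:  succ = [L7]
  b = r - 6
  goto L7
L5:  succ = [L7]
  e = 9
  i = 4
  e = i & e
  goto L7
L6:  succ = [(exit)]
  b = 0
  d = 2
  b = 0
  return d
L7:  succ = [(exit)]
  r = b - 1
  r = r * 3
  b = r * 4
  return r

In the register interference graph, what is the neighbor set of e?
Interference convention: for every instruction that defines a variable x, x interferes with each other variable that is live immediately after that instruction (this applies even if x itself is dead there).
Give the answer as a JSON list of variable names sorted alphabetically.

Answer: ["b", "i", "r"]

Analysis:
def/use:
  L0 def {b,i,r} use ∅
  L1 def {r} use {b,r}
  L2 def {e} use ∅
  L3 def {b,e,q} use {b}
  L4 def {b} use {r}
  L5 def {e,i} use ∅
  L6 def {b,d} use ∅
  L7 def {b,r} use {b}

Live sets:
  live L0: ∅→{b,r}
  live L1: {b,r}→{b,r}
  live L2: {b}→{b}
  live L3: {b,r}→{b,r}
  live L4: {r}→{b}
  live L5: {b}→{b}
  live L6: ∅→∅
  live L7: {b}→∅

Conflict graph:
  b↔{d,e,i,q,r}
  d↔{b}
  e↔{b,i,r}
  i↔{b,e,r}
  q↔{b,r}
  r↔{b,e,i,q}

N(e) = ["b", "i", "r"]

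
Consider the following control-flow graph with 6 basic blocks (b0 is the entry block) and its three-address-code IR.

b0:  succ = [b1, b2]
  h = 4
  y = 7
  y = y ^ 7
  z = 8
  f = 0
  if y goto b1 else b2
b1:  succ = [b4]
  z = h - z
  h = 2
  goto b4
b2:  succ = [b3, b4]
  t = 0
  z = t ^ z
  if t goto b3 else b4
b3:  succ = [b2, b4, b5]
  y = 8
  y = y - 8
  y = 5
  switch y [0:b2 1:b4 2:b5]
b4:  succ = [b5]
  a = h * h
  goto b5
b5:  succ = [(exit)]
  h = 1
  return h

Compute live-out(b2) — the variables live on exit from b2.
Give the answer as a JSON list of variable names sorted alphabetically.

Answer: ["h", "z"]

Derivation:
Per-block:
  b0 def {f,h,y,z} use ∅
  b1 def {h,z} use {h,z}
  b2 def {t,z} use {z}
  b3 def {y} use ∅
  b4 def {a} use {h}
  b5 def {h} use ∅

Backward fixpoint:
  b0: in=∅ out={h,z}
  b1: in={h,z} out={h}
  b2: in={h,z} out={h,z}
  b3: in={h,z} out={h,z}
  b4: in={h} out=∅
  b5: in=∅ out=∅

live-out(b2) = ["h", "z"]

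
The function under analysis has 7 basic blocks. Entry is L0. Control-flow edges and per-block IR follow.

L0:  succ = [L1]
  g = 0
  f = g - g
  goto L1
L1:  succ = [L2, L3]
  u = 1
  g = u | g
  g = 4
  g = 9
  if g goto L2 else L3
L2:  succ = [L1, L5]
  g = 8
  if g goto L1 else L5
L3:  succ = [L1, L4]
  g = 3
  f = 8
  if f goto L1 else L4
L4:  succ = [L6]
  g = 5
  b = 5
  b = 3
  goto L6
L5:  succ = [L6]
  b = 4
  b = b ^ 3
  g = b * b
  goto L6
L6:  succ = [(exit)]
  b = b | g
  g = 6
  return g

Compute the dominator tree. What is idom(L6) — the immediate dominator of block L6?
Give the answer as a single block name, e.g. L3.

idom tree: L1←L0 L2←L1 L3←L1 L4←L3 L5←L2 L6←L1
Dom at joins:
  L1: preds {L0,L2,L3}: {L0} ∩ {L0,L1,L2} ∩ {L0,L1,L3} = {L0}; idom=L0
  L6: preds {L4,L5}: {L0,L1,L3,L4} ∩ {L0,L1,L2,L5} = {L0,L1}; idom=L1

idom(L6) = L1

Answer: L1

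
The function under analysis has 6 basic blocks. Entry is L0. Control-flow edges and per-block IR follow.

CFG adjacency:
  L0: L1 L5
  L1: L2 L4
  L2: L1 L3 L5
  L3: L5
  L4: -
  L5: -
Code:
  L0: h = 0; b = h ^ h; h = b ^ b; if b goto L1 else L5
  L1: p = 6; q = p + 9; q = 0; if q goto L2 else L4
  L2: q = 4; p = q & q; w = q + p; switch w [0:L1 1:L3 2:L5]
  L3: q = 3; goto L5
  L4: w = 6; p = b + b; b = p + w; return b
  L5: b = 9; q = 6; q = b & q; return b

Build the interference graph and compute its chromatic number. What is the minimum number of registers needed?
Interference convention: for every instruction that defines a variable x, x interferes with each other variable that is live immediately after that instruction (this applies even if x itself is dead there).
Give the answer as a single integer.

Answer: 3

Working:
Block summaries:
  L0 def {b,h} use ∅
  L1 def {p,q} use ∅
  L2 def {p,q,w} use ∅
  L3 def {q} use ∅
  L4 def {b,p,w} use {b}
  L5 def {b,q} use ∅

Live sets:
  live L0: ∅→{b}
  live L1: {b}→{b}
  live L2: {b}→{b}
  live L3: ∅→∅
  live L4: {b}→∅
  live L5: ∅→∅

Interfere edges:
  b↔{h,p,q,w}
  h↔{b}
  p↔{b,q,w}
  q↔{b,p}
  w↔{b,p}

Colouring:
  lower bound: {b,p,q} mutually conflict ⇒ χ ≥ 3
  assign b→R0 h→R1 p→R1 q→R2 w→R2 — no edge inside a register ⇒ χ ≤ 3
  χ = 3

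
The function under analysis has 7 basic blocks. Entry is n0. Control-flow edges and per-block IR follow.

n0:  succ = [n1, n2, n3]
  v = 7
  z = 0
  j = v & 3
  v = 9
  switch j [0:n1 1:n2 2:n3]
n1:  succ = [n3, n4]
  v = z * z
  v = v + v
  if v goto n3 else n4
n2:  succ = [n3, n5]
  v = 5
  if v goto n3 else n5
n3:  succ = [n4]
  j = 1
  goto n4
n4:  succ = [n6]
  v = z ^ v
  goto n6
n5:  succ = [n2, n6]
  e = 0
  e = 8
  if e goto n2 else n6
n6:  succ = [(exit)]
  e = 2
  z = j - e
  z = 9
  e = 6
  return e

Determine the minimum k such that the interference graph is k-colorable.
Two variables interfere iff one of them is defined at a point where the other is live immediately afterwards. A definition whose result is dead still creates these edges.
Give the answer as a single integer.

def/use:
  n0: {j,v,z} / ∅
  n1: {v} / {z}
  n2: {v} / ∅
  n3: {j} / ∅
  n4: {v} / {v,z}
  n5: {e} / ∅
  n6: {e,z} / {j}

Liveness:
  live n0: ∅→{j,v,z}
  live n1: {j,z}→{j,v,z}
  live n2: {j,z}→{j,v,z}
  live n3: {v,z}→{j,v,z}
  live n4: {j,v,z}→{j}
  live n5: {j,z}→{j,z}
  live n6: {j}→∅

Conflict graph:
  e↔{j,z}
  j↔{e,v,z}
  v↔{j,z}
  z↔{e,j,v}

Registers:
  {e,j,z} pairwise interfere (3-clique) ⇒ χ ≥ 3
  assign e→r2 j→r0 v→r2 z→r1 — no edge inside a register ⇒ χ ≤ 3
  χ = 3

Answer: 3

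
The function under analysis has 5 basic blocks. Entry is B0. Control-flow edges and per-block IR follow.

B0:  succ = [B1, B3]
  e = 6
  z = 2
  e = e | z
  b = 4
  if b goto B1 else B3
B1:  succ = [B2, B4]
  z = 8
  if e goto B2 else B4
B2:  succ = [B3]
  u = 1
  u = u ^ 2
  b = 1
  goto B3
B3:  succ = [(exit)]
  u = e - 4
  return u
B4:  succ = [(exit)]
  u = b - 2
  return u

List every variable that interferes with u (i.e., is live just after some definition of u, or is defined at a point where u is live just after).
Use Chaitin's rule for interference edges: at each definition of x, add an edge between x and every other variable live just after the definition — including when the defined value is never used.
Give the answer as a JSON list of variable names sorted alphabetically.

Block summaries:
  B0: {b,e,z} / ∅
  B1: {z} / {e}
  B2: {b,u} / ∅
  B3: {u} / {e}
  B4: {u} / {b}

Backward fixpoint:
  live B0: ∅→{b,e}
  live B1: {b,e}→{b,e}
  live B2: {e}→{e}
  live B3: {e}→∅
  live B4: {b}→∅

Conflict graph:
  b↔{e,z}
  e↔{b,u,z}
  u↔{e}
  z↔{b,e}

N(u) = ["e"]

Answer: ["e"]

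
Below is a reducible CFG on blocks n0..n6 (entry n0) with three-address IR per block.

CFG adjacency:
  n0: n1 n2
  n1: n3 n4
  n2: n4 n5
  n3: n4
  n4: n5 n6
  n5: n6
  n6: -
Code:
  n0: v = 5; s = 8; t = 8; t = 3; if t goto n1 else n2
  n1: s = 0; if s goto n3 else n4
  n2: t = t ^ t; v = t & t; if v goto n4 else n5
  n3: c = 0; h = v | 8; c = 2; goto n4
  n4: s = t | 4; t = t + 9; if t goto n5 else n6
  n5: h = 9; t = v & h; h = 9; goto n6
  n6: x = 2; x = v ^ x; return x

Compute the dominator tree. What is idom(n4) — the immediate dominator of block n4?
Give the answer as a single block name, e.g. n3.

Answer: n0

Working:
idom tree: n1←n0 n2←n0 n3←n1 n4←n0 n5←n0 n6←n0
Join-block Dom:
  n4: preds {n1,n2,n3}: {n0,n1} ∩ {n0,n2} ∩ {n0,n1,n3} = {n0}; idom=n0
  n5: preds {n2,n4}: {n0,n2} ∩ {n0,n4} = {n0}; idom=n0
  n6: preds {n4,n5}: {n0,n4} ∩ {n0,n5} = {n0}; idom=n0

idom(n4) = n0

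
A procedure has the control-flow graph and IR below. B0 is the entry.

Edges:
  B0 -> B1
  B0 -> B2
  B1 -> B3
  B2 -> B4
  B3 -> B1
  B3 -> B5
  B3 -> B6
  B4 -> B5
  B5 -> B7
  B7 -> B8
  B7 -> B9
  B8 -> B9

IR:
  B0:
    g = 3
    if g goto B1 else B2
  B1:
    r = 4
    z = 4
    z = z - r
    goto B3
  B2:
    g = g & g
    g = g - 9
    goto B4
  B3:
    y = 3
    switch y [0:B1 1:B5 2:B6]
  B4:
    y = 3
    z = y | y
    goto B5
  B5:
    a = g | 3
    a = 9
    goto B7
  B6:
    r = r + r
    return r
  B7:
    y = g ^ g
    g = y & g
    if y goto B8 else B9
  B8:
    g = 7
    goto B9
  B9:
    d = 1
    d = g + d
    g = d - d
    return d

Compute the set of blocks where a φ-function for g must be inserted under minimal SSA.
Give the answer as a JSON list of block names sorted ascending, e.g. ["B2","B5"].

idom tree: B1←B0 B2←B0 B3←B1 B4←B2 B5←B0 B6←B3 B7←B5 B8←B7 B9←B7
Dom∩ at merges:
  B1: preds {B0,B3}: {B0} ∩ {B0,B1,B3} = {B0}; idom=B0
  B5: preds {B3,B4}: {B0,B1,B3} ∩ {B0,B2,B4} = {B0}; idom=B0
  B9: preds {B7,B8}: {B0,B5,B7} ∩ {B0,B5,B7,B8} = {B0,B5,B7}; idom=B7

Frontier:
  B1←B0: walk · to B0
  B1←B3: walk B3→B1 to B0
  B5←B3: walk B3→B1 to B0
  B5←B4: walk B4→B2 to B0
  B9←B7: walk · to B7
  B9←B8: walk B8 to B7
  DF(B0)=∅
  DF(B1)={B1,B5}
  DF(B2)={B5}
  DF(B3)={B1,B5}
  DF(B4)={B5}
  DF(B5)=∅
  DF(B6)=∅
  DF(B7)=∅
  DF(B8)={B9}
  DF(B9)=∅

φ for g: defs {B0,B2,B7,B8,B9}
  DF⁺ = {B5,B9}

Answer: ["B5", "B9"]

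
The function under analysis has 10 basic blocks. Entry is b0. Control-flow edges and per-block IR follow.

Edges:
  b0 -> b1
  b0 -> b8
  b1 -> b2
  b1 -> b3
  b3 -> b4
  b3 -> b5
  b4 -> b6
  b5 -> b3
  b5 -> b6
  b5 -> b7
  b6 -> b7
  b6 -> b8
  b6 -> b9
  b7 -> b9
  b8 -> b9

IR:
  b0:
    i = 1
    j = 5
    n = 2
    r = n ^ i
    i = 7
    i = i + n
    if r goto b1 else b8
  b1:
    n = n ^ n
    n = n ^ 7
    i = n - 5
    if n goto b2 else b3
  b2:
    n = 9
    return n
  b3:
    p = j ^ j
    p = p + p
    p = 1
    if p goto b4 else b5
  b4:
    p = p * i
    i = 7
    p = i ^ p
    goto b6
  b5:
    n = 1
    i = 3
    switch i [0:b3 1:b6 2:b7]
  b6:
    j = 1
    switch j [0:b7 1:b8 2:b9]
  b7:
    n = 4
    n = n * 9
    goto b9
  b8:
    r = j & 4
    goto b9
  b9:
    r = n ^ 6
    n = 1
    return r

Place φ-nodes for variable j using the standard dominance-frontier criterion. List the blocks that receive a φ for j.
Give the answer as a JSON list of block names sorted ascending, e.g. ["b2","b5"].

Answer: ["b7", "b8", "b9"]

Derivation:
idom tree: b1←b0 b2←b1 b3←b1 b4←b3 b5←b3 b6←b3 b7←b3 b8←b0 b9←b0
Dom∩ at merges:
  b3: preds {b1,b5}: {b0,b1} ∩ {b0,b1,b3,b5} = {b0,b1}; idom=b1
  b6: preds {b4,b5}: {b0,b1,b3,b4} ∩ {b0,b1,b3,b5} = {b0,b1,b3}; idom=b3
  b7: preds {b5,b6}: {b0,b1,b3,b5} ∩ {b0,b1,b3,b6} = {b0,b1,b3}; idom=b3
  b8: preds {b0,b6}: {b0} ∩ {b0,b1,b3,b6} = {b0}; idom=b0
  b9: preds {b6,b7,b8}: {b0,b1,b3,b6} ∩ {b0,b1,b3,b7} ∩ {b0,b8} = {b0}; idom=b0

DF walk-up:
  join b3 pred b1: · stop@b1
  join b3 pred b5: b5→b3 stop@b1
  join b6 pred b4: b4 stop@b3
  join b6 pred b5: b5 stop@b3
  join b7 pred b5: b5 stop@b3
  join b7 pred b6: b6 stop@b3
  join b8 pred b0: · stop@b0
  join b8 pred b6: b6→b3→b1 stop@b0
  join b9 pred b6: b6→b3→b1 stop@b0
  join b9 pred b7: b7→b3→b1 stop@b0
  join b9 pred b8: b8 stop@b0
  DF(b0)=∅
  DF(b1)={b8,b9}
  DF(b2)=∅
  DF(b3)={b3,b8,b9}
  DF(b4)={b6}
  DF(b5)={b3,b6,b7}
  DF(b6)={b7,b8,b9}
  DF(b7)={b9}
  DF(b8)={b9}
  DF(b9)=∅

φ for j: defs {b0,b6}
  DF⁺ = {b7,b8,b9}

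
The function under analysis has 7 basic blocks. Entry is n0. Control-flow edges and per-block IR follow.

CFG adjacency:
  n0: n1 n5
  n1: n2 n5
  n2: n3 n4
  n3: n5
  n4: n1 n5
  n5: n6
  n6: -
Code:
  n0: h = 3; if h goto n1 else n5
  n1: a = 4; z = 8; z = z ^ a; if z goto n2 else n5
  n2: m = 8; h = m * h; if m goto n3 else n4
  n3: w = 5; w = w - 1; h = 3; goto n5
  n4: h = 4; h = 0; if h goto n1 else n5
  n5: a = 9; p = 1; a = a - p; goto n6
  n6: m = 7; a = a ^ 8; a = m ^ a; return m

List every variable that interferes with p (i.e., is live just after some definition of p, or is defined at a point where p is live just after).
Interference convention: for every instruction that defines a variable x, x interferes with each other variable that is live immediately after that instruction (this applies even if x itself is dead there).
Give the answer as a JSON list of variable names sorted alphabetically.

Answer: ["a"]

Derivation:
Block summaries:
  n0 def {h} use ∅
  n1 def {a,z} use ∅
  n2 def {h,m} use {h}
  n3 def {h,w} use ∅
  n4 def {h} use ∅
  n5 def {a,p} use ∅
  n6 def {a,m} use {a}

Live sets:
  n0: in=∅ out={h}
  n1: in={h} out={h}
  n2: in={h} out=∅
  n3: in=∅ out=∅
  n4: in=∅ out={h}
  n5: in=∅ out={a}
  n6: in={a} out=∅

Interference:
  a↔{h,m,p,z}
  h↔{a,m,z}
  m↔{a,h}
  p↔{a}
  w↔∅
  z↔{a,h}

N(p) = ["a"]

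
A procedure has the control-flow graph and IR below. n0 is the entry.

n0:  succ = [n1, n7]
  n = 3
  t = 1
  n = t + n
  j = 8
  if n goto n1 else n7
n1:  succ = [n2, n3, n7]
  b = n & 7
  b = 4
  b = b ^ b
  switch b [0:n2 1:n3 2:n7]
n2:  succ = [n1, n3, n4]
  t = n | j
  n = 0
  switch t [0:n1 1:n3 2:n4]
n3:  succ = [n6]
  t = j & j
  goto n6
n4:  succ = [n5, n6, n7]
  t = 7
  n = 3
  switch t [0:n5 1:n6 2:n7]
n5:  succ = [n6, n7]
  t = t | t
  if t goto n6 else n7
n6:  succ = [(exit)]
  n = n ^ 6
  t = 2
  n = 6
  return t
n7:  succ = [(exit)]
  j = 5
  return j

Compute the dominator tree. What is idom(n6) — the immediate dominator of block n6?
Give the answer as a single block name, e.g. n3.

idom tree: n1←n0 n2←n1 n3←n1 n4←n2 n5←n4 n6←n1 n7←n0
Join-block Dom:
  n1: preds {n0,n2}: {n0} ∩ {n0,n1,n2} = {n0}; idom=n0
  n3: preds {n1,n2}: {n0,n1} ∩ {n0,n1,n2} = {n0,n1}; idom=n1
  n6: preds {n3,n4,n5}: {n0,n1,n3} ∩ {n0,n1,n2,n4} ∩ {n0,n1,n2,n4,n5} = {n0,n1}; idom=n1
  n7: preds {n0,n1,n4,n5}: {n0} ∩ {n0,n1} ∩ {n0,n1,n2,n4} ∩ {n0,n1,n2,n4,n5} = {n0}; idom=n0

idom(n6) = n1

Answer: n1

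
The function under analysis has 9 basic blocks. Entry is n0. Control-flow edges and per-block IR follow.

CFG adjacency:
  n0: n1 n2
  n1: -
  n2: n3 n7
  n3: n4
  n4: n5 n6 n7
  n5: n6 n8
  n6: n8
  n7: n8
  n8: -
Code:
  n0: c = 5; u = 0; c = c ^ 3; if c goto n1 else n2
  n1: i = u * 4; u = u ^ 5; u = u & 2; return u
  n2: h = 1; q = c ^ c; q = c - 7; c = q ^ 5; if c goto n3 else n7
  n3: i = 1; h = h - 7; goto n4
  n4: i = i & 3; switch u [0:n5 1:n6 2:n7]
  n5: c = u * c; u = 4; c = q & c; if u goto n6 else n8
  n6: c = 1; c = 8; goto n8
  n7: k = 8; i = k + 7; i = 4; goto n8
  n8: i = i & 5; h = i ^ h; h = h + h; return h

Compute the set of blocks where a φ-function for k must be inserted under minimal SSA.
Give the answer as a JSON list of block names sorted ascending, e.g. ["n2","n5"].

idom tree: n1←n0 n2←n0 n3←n2 n4←n3 n5←n4 n6←n4 n7←n2 n8←n2
Join-block Dom:
  n6: preds {n4,n5}: {n0,n2,n3,n4} ∩ {n0,n2,n3,n4,n5} = {n0,n2,n3,n4}; idom=n4
  n7: preds {n2,n4}: {n0,n2} ∩ {n0,n2,n3,n4} = {n0,n2}; idom=n2
  n8: preds {n5,n6,n7}: {n0,n2,n3,n4,n5} ∩ {n0,n2,n3,n4,n6} ∩ {n0,n2,n7} = {n0,n2}; idom=n2

DF walk-up:
  n6←n4: walk · to n4
  n6←n5: walk n5 to n4
  n7←n2: walk · to n2
  n7←n4: walk n4→n3 to n2
  n8←n5: walk n5→n4→n3 to n2
  n8←n6: walk n6→n4→n3 to n2
  n8←n7: walk n7 to n2
  DF(n0)=∅
  DF(n1)=∅
  DF(n2)=∅
  DF(n3)={n7,n8}
  DF(n4)={n7,n8}
  DF(n5)={n6,n8}
  DF(n6)={n8}
  DF(n7)={n8}
  DF(n8)=∅

φ for k: defs {n7}
  DF⁺ = {n8}

Answer: ["n8"]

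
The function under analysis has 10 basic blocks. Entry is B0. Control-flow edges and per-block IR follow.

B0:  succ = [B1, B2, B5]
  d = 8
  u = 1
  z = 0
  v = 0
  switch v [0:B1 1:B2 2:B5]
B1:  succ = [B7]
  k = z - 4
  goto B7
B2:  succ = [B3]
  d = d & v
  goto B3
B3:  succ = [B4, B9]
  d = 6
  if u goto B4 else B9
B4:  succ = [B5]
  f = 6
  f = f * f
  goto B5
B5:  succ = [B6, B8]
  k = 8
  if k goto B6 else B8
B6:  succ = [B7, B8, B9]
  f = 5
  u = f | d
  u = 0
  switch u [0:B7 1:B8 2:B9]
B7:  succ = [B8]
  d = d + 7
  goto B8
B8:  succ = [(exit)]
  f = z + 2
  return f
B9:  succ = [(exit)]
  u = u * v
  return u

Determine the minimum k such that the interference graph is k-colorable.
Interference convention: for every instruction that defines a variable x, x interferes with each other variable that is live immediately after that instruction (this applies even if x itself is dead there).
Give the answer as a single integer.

Block summaries:
  B0: {d,u,v,z} / ∅
  B1: {k} / {z}
  B2: {d} / {d,v}
  B3: {d} / {u}
  B4: {f} / ∅
  B5: {k} / ∅
  B6: {f,u} / {d}
  B7: {d} / {d}
  B8: {f} / {z}
  B9: {u} / {u,v}

Live sets:
  live B0: ∅→{d,u,v,z}
  live B1: {d,z}→{d,z}
  live B2: {d,u,v,z}→{u,v,z}
  live B3: {u,v,z}→{d,u,v,z}
  live B4: {d,v,z}→{d,v,z}
  live B5: {d,v,z}→{d,v,z}
  live B6: {d,v,z}→{d,u,v,z}
  live B7: {d,z}→{z}
  live B8: {z}→∅
  live B9: {u,v}→∅

Interference:
  d↔{f,k,u,v,z}
  f↔{d,v,z}
  k↔{d,v,z}
  u↔{d,v,z}
  v↔{d,f,k,u,z}
  z↔{d,f,k,u,v}

Registers:
  clique {d,f,v,z} ⇒ need ≥ 4
  4-colouring: r0={d}  r1={v}  r2={z}  r3={f,k,u}
  χ = 4

Answer: 4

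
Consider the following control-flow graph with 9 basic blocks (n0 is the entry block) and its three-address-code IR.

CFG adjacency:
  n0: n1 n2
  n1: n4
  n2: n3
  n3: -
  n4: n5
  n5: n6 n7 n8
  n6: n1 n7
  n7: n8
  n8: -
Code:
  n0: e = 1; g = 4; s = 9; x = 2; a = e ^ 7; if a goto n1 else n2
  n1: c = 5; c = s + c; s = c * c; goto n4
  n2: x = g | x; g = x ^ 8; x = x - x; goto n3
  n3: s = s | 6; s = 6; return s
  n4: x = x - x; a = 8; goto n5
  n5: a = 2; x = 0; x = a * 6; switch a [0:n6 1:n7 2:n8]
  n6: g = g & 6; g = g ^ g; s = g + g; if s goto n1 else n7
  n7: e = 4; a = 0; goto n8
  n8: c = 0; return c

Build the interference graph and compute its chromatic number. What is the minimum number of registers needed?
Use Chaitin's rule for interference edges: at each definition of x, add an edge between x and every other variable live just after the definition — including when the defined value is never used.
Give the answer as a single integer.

Answer: 4

Working:
Per-block:
  n0 def {a,e,g,s,x} use ∅
  n1 def {c,s} use {s}
  n2 def {g,x} use {g,x}
  n3 def {s} use {s}
  n4 def {a,x} use {x}
  n5 def {a,x} use ∅
  n6 def {g,s} use {g}
  n7 def {a,e} use ∅
  n8 def {c} use ∅

Backward fixpoint:
  n0 li=∅ lo={g,s,x}
  n1 li={g,s,x} lo={g,x}
  n2 li={g,s,x} lo={s}
  n3 li={s} lo=∅
  n4 li={g,x} lo={g}
  n5 li={g} lo={g,x}
  n6 li={g,x} lo={g,s,x}
  n7 li=∅ lo=∅
  n8 li=∅ lo=∅

Interfere edges:
  a: {g,s,x}
  c: {g,s,x}
  e: {g,s,x}
  g: {a,c,e,s,x}
  s: {a,c,e,g,x}
  x: {a,c,e,g,s}

Chromatic number:
  {a,g,s,x} pairwise interfere (4-clique) ⇒ χ ≥ 4
  assign a→r3 c→r3 e→r3 g→r0 s→r1 x→r2 — no edge inside a register ⇒ χ ≤ 4
  χ = 4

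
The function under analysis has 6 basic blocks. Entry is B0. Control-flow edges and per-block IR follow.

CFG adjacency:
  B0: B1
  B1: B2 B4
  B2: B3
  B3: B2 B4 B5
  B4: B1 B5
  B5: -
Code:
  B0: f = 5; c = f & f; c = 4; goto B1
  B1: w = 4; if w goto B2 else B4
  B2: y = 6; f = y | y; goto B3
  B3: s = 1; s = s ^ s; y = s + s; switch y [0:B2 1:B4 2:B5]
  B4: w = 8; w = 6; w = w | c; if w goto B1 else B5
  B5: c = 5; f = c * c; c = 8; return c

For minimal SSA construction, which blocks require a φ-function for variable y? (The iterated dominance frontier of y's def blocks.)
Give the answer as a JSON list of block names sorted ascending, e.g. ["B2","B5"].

idom tree: B1←B0 B2←B1 B3←B2 B4←B1 B5←B1
Dom at joins:
  B1: preds {B0,B4}: {B0} ∩ {B0,B1,B4} = {B0}; idom=B0
  B2: preds {B1,B3}: {B0,B1} ∩ {B0,B1,B2,B3} = {B0,B1}; idom=B1
  B4: preds {B1,B3}: {B0,B1} ∩ {B0,B1,B2,B3} = {B0,B1}; idom=B1
  B5: preds {B3,B4}: {B0,B1,B2,B3} ∩ {B0,B1,B4} = {B0,B1}; idom=B1

DF derivation:
  B1←B0: walk · to B0
  B1←B4: walk B4→B1 to B0
  B2←B1: walk · to B1
  B2←B3: walk B3→B2 to B1
  B4←B1: walk · to B1
  B4←B3: walk B3→B2 to B1
  B5←B3: walk B3→B2 to B1
  B5←B4: walk B4 to B1
  B0 → ∅
  B1 → {B1}
  B2 → {B2,B4,B5}
  B3 → {B2,B4,B5}
  B4 → {B1,B5}
  B5 → ∅

φ for y: defs {B2,B3}
  DF⁺ = {B1,B2,B4,B5}

Answer: ["B1", "B2", "B4", "B5"]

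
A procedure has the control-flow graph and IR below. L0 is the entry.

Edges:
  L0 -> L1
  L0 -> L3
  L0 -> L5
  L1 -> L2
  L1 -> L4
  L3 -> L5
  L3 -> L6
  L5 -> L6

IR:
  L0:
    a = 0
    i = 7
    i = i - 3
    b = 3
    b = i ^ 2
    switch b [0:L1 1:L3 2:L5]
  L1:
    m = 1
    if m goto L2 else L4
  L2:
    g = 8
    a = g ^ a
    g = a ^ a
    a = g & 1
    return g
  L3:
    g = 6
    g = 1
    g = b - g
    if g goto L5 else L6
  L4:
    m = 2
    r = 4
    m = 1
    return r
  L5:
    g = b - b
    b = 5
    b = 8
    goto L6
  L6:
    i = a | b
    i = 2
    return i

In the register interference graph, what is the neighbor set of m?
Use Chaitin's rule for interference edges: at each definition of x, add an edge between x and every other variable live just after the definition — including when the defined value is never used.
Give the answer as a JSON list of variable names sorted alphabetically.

def/use:
  L0 def {a,b,i} use ∅
  L1 def {m} use ∅
  L2 def {a,g} use {a}
  L3 def {g} use {b}
  L4 def {m,r} use ∅
  L5 def {b,g} use {b}
  L6 def {i} use {a,b}

Liveness:
  L0 li=∅ lo={a,b}
  L1 li={a} lo={a}
  L2 li={a} lo=∅
  L3 li={a,b} lo={a,b}
  L4 li=∅ lo=∅
  L5 li={a,b} lo={a,b}
  L6 li={a,b} lo=∅

Interference:
  a↔{b,g,i,m}
  b↔{a,g,i}
  g↔{a,b}
  i↔{a,b}
  m↔{a,r}
  r↔{m}

N(m) = ["a", "r"]

Answer: ["a", "r"]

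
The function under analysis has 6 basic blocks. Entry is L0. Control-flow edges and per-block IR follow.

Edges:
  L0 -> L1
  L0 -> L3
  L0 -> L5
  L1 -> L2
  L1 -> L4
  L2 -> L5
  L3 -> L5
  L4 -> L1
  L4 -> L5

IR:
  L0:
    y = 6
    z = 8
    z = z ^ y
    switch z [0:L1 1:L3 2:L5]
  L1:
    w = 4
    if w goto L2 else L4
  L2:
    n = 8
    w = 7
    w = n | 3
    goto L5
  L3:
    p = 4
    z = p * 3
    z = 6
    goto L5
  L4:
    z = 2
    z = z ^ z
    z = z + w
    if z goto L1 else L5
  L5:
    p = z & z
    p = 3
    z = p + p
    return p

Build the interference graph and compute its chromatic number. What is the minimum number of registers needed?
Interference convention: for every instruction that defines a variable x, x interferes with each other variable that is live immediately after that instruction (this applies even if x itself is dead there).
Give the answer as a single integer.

Answer: 3

Working:
Block summaries:
  L0: {y,z} / ∅
  L1: {w} / ∅
  L2: {n,w} / ∅
  L3: {p,z} / ∅
  L4: {z} / {w}
  L5: {p,z} / {z}

Backward fixpoint:
  live L0: ∅→{z}
  live L1: {z}→{w,z}
  live L2: {z}→{z}
  live L3: ∅→{z}
  live L4: {w}→{z}
  live L5: {z}→∅

Interfere edges:
  n: {w,z}
  p: {z}
  w: {n,z}
  y: {z}
  z: {n,p,w,y}

Colouring:
  {n,w,z} pairwise interfere (3-clique) ⇒ χ ≥ 3
  3-colouring: c0={z}  c1={n,p,y}  c2={w}
  χ = 3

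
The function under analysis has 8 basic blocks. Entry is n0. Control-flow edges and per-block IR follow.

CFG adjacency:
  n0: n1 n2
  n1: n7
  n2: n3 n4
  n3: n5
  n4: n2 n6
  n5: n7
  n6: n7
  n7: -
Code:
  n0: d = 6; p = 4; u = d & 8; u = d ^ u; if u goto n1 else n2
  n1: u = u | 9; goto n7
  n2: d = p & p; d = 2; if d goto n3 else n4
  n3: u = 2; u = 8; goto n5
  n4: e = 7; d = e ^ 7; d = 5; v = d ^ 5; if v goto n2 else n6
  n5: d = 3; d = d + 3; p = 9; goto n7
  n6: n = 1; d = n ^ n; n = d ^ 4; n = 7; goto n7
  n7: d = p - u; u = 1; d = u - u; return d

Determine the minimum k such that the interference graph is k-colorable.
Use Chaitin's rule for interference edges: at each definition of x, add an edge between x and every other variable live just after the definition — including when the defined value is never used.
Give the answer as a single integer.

Per-block:
  n0: def={d,p,u} ue=∅
  n1: def={u} ue={u}
  n2: def={d} ue={p}
  n3: def={u} ue=∅
  n4: def={d,e,v} ue=∅
  n5: def={d,p} ue=∅
  n6: def={d,n} ue=∅
  n7: def={d,u} ue={p,u}

Backward fixpoint:
  n0 li=∅ lo={p,u}
  n1 li={p,u} lo={p,u}
  n2 li={p,u} lo={p,u}
  n3 li=∅ lo={u}
  n4 li={p,u} lo={p,u}
  n5 li={u} lo={p,u}
  n6 li={p,u} lo={p,u}
  n7 li={p,u} lo=∅

Interference:
  d: {p,u}
  e: {p,u}
  n: {p,u}
  p: {d,e,n,u,v}
  u: {d,e,n,p,v}
  v: {p,u}

Colouring:
  {d,p,u} pairwise interfere (3-clique) ⇒ χ ≥ 3
  3-colouring: R0={p}  R1={u}  R2={d,e,n,v}
  χ = 3

Answer: 3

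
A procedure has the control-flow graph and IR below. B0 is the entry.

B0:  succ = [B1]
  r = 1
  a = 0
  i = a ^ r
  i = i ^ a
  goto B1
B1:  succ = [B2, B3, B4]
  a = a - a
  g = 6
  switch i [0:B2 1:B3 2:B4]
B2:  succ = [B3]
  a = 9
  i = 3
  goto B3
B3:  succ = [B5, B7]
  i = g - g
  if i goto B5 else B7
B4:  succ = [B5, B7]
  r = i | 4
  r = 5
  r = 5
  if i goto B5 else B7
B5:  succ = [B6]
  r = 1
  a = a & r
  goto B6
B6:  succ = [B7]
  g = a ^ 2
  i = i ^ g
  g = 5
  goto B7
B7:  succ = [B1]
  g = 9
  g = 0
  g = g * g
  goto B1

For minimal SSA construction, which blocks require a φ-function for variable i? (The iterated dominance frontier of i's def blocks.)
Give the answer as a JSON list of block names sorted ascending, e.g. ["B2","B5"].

Answer: ["B1", "B3", "B5", "B7"]

Analysis:
idom tree: B1←B0 B2←B1 B3←B1 B4←B1 B5←B1 B6←B5 B7←B1
Dom∩ at merges:
  B1: preds {B0,B7}: {B0} ∩ {B0,B1,B7} = {B0}; idom=B0
  B3: preds {B1,B2}: {B0,B1} ∩ {B0,B1,B2} = {B0,B1}; idom=B1
  B5: preds {B3,B4}: {B0,B1,B3} ∩ {B0,B1,B4} = {B0,B1}; idom=B1
  B7: preds {B3,B4,B6}: {B0,B1,B3} ∩ {B0,B1,B4} ∩ {B0,B1,B5,B6} = {B0,B1}; idom=B1

DF walk-up:
  join B1 pred B0: · stop@B0
  join B1 pred B7: B7→B1 stop@B0
  join B3 pred B1: · stop@B1
  join B3 pred B2: B2 stop@B1
  join B5 pred B3: B3 stop@B1
  join B5 pred B4: B4 stop@B1
  join B7 pred B3: B3 stop@B1
  join B7 pred B4: B4 stop@B1
  join B7 pred B6: B6→B5 stop@B1
  DF(B0)=∅
  DF(B1)={B1}
  DF(B2)={B3}
  DF(B3)={B5,B7}
  DF(B4)={B5,B7}
  DF(B5)={B7}
  DF(B6)={B7}
  DF(B7)={B1}

φ for i: defs {B0,B2,B3,B6}
  DF⁺ = {B1,B3,B5,B7}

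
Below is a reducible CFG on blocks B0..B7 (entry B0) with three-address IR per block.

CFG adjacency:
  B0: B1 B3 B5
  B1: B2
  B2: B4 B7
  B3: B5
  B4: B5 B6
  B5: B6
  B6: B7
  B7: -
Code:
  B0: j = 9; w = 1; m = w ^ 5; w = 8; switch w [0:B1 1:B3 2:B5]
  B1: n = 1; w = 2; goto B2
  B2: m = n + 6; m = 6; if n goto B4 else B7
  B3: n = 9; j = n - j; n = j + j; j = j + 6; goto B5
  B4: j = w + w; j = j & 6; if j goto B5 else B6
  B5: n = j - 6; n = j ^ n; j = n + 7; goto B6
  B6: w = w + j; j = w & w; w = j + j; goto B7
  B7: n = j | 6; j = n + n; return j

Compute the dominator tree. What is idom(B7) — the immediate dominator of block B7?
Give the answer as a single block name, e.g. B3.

Answer: B0

Working:
idom tree: B1←B0 B2←B1 B3←B0 B4←B2 B5←B0 B6←B0 B7←B0
Dom∩ at merges:
  B5: preds {B0,B3,B4}: {B0} ∩ {B0,B3} ∩ {B0,B1,B2,B4} = {B0}; idom=B0
  B6: preds {B4,B5}: {B0,B1,B2,B4} ∩ {B0,B5} = {B0}; idom=B0
  B7: preds {B2,B6}: {B0,B1,B2} ∩ {B0,B6} = {B0}; idom=B0

idom(B7) = B0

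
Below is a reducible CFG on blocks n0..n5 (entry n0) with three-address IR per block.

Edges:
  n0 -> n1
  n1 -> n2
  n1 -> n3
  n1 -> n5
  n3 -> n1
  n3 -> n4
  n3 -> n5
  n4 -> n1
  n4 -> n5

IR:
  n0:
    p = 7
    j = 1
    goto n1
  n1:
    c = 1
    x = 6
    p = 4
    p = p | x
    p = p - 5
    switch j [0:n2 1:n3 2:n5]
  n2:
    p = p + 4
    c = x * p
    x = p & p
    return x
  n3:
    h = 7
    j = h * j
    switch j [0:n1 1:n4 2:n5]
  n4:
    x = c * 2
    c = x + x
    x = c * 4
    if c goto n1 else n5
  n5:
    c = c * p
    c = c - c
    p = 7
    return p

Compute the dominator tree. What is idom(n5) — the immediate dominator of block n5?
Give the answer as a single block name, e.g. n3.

Answer: n1

Analysis:
idom tree: n1←n0 n2←n1 n3←n1 n4←n3 n5←n1
Dom∩ at merges:
  n1: preds {n0,n3,n4}: {n0} ∩ {n0,n1,n3} ∩ {n0,n1,n3,n4} = {n0}; idom=n0
  n5: preds {n1,n3,n4}: {n0,n1} ∩ {n0,n1,n3} ∩ {n0,n1,n3,n4} = {n0,n1}; idom=n1

idom(n5) = n1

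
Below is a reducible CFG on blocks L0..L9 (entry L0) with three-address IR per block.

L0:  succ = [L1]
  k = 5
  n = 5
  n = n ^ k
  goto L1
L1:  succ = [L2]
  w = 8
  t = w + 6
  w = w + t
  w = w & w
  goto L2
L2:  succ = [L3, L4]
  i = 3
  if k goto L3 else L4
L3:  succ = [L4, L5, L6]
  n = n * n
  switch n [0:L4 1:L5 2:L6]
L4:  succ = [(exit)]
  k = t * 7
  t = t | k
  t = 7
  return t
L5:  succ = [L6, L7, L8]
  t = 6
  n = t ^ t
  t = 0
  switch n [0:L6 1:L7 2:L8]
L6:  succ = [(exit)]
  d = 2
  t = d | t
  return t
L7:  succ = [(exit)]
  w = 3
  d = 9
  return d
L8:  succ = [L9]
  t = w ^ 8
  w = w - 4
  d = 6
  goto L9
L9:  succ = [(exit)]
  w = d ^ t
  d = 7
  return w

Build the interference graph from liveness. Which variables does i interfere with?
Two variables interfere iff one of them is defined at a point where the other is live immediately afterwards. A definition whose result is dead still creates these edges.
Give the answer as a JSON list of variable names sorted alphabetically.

Answer: ["k", "n", "t", "w"]

Working:
Block summaries:
  L0: {k,n} / ∅
  L1: {t,w} / ∅
  L2: {i} / {k}
  L3: {n} / {n}
  L4: {k,t} / {t}
  L5: {n,t} / ∅
  L6: {d,t} / {t}
  L7: {d,w} / ∅
  L8: {d,t,w} / {w}
  L9: {d,w} / {d,t}

Liveness:
  L0 li=∅ lo={k,n}
  L1 li={k,n} lo={k,n,t,w}
  L2 li={k,n,t,w} lo={n,t,w}
  L3 li={n,t,w} lo={t,w}
  L4 li={t} lo=∅
  L5 li={w} lo={t,w}
  L6 li={t} lo=∅
  L7 li=∅ lo=∅
  L8 li={w} lo={d,t}
  L9 li={d,t} lo=∅

Interference:
  d — {t,w}
  i — {k,n,t,w}
  k — {i,n,t,w}
  n — {i,k,t,w}
  t — {d,i,k,n,w}
  w — {d,i,k,n,t}

N(i) = ["k", "n", "t", "w"]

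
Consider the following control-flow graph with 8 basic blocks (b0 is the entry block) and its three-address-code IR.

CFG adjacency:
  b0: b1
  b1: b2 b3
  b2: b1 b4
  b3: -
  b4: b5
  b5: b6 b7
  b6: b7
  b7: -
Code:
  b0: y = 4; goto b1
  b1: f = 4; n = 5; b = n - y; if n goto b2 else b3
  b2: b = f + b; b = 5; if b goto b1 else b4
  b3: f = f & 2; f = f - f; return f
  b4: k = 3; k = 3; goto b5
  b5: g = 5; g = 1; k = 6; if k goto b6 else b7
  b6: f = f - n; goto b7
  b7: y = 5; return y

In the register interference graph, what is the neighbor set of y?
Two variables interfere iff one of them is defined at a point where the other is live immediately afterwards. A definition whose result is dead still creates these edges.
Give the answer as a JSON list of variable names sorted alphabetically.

Per-block:
  b0 def {y} use ∅
  b1 def {b,f,n} use {y}
  b2 def {b} use {b,f}
  b3 def {f} use {f}
  b4 def {k} use ∅
  b5 def {g,k} use ∅
  b6 def {f} use {f,n}
  b7 def {y} use ∅

Live sets:
  b0 li=∅ lo={y}
  b1 li={y} lo={b,f,n,y}
  b2 li={b,f,n,y} lo={f,n,y}
  b3 li={f} lo=∅
  b4 li={f,n} lo={f,n}
  b5 li={f,n} lo={f,n}
  b6 li={f,n} lo=∅
  b7 li=∅ lo=∅

Interfere edges:
  b↔{f,n,y}
  f↔{b,g,k,n,y}
  g↔{f,n}
  k↔{f,n}
  n↔{b,f,g,k,y}
  y↔{b,f,n}

N(y) = ["b", "f", "n"]

Answer: ["b", "f", "n"]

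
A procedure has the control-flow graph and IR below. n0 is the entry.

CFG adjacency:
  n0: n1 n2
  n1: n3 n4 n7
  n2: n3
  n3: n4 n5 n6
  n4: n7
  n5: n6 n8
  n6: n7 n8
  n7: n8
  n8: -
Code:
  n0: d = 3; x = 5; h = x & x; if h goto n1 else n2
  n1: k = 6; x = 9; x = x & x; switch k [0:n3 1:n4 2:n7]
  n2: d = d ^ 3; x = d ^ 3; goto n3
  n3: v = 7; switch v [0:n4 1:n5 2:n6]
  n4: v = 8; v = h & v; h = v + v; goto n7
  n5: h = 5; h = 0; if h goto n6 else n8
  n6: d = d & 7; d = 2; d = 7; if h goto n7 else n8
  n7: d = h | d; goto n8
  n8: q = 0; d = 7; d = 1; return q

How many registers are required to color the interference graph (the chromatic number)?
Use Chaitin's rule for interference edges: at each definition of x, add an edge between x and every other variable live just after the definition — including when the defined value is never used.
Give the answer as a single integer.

Per-block:
  n0 def {d,h,x} use ∅
  n1 def {k,x} use ∅
  n2 def {d,x} use {d}
  n3 def {v} use ∅
  n4 def {h,v} use {h}
  n5 def {h} use ∅
  n6 def {d} use {d,h}
  n7 def {d} use {d,h}
  n8 def {d,q} use ∅

Liveness:
  n0: in=∅ out={d,h}
  n1: in={d,h} out={d,h}
  n2: in={d,h} out={d,h}
  n3: in={d,h} out={d,h}
  n4: in={d,h} out={d,h}
  n5: in={d} out={d,h}
  n6: in={d,h} out={d,h}
  n7: in={d,h} out=∅
  n8: in=∅ out=∅

Interfere edges:
  d — {h,k,q,v,x}
  h — {d,k,v,x}
  k — {d,h,x}
  q — {d}
  v — {d,h}
  x — {d,h,k}

Colouring:
  {d,h,k,x} pairwise interfere (4-clique) ⇒ χ ≥ 4
  4-colouring: c0={d}  c1={h,q}  c2={k,v}  c3={x}
  χ = 4

Answer: 4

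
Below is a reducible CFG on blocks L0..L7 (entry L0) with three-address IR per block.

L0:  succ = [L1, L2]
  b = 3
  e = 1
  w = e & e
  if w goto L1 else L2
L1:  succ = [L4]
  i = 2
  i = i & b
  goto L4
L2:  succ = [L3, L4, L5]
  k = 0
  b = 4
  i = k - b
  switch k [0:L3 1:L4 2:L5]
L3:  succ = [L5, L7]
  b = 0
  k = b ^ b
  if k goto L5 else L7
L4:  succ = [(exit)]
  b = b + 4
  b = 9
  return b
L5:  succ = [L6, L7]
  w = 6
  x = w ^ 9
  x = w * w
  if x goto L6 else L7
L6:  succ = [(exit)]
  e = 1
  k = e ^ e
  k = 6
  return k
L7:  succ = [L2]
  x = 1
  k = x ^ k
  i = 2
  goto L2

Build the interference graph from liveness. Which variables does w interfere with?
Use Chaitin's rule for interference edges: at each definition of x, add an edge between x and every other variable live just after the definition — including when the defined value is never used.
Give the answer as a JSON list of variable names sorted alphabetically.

Answer: ["b", "k", "x"]

Derivation:
Per-block:
  L0: {b,e,w} / ∅
  L1: {i} / {b}
  L2: {b,i,k} / ∅
  L3: {b,k} / ∅
  L4: {b} / {b}
  L5: {w,x} / ∅
  L6: {e,k} / ∅
  L7: {i,k,x} / {k}

Live sets:
  live L0: ∅→{b}
  live L1: {b}→{b}
  live L2: ∅→{b,k}
  live L3: ∅→{k}
  live L4: {b}→∅
  live L5: {k}→{k}
  live L6: ∅→∅
  live L7: {k}→∅

Interfere edges:
  b↔{e,i,k,w}
  e↔{b}
  i↔{b,k}
  k↔{b,i,w,x}
  w↔{b,k,x}
  x↔{k,w}

N(w) = ["b", "k", "x"]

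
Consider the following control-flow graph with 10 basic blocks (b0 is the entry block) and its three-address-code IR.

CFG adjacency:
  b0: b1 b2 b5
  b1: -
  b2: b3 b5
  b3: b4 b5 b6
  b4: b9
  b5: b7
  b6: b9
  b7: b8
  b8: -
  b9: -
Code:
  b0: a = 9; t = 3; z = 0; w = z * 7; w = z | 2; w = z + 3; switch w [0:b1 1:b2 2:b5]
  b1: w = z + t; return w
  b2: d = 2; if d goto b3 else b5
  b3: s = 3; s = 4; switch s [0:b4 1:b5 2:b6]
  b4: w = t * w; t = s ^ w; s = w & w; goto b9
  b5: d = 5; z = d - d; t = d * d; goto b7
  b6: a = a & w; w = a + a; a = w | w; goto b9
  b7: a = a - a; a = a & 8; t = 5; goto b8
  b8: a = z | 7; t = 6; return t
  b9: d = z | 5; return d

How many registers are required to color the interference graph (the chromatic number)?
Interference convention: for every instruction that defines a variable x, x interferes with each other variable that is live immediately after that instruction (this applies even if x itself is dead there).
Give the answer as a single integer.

Block summaries:
  b0: def={a,t,w,z} ue=∅
  b1: def={w} ue={t,z}
  b2: def={d} ue=∅
  b3: def={s} ue=∅
  b4: def={s,t,w} ue={s,t,w}
  b5: def={d,t,z} ue=∅
  b6: def={a,w} ue={a,w}
  b7: def={a,t} ue={a}
  b8: def={a,t} ue={z}
  b9: def={d} ue={z}

Backward fixpoint:
  live b0: ∅→{a,t,w,z}
  live b1: {t,z}→∅
  live b2: {a,t,w,z}→{a,t,w,z}
  live b3: {a,t,w,z}→{a,s,t,w,z}
  live b4: {s,t,w,z}→{z}
  live b5: {a}→{a,z}
  live b6: {a,w,z}→{z}
  live b7: {a,z}→{z}
  live b8: {z}→∅
  live b9: {z}→∅

Interference:
  a↔{d,s,t,w,z}
  d↔{a,t,w,z}
  s↔{a,t,w,z}
  t↔{a,d,s,w,z}
  w↔{a,d,s,t,z}
  z↔{a,d,s,t,w}

Chromatic number:
  clique {a,d,t,w,z} ⇒ need ≥ 5
  assign a→R0 d→R4 s→R4 t→R1 w→R2 z→R3 — no edge inside a register ⇒ χ ≤ 5
  χ = 5

Answer: 5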